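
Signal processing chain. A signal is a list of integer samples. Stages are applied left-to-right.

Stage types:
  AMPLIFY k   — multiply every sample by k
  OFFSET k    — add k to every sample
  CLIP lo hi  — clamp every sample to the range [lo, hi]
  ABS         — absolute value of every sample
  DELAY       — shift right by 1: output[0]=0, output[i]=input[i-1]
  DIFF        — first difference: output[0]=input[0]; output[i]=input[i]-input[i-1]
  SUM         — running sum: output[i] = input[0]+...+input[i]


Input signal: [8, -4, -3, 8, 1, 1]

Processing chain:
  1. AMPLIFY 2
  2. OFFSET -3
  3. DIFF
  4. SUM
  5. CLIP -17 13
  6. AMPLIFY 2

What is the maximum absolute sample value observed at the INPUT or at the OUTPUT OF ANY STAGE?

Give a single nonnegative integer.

Answer: 26

Derivation:
Input: [8, -4, -3, 8, 1, 1] (max |s|=8)
Stage 1 (AMPLIFY 2): 8*2=16, -4*2=-8, -3*2=-6, 8*2=16, 1*2=2, 1*2=2 -> [16, -8, -6, 16, 2, 2] (max |s|=16)
Stage 2 (OFFSET -3): 16+-3=13, -8+-3=-11, -6+-3=-9, 16+-3=13, 2+-3=-1, 2+-3=-1 -> [13, -11, -9, 13, -1, -1] (max |s|=13)
Stage 3 (DIFF): s[0]=13, -11-13=-24, -9--11=2, 13--9=22, -1-13=-14, -1--1=0 -> [13, -24, 2, 22, -14, 0] (max |s|=24)
Stage 4 (SUM): sum[0..0]=13, sum[0..1]=-11, sum[0..2]=-9, sum[0..3]=13, sum[0..4]=-1, sum[0..5]=-1 -> [13, -11, -9, 13, -1, -1] (max |s|=13)
Stage 5 (CLIP -17 13): clip(13,-17,13)=13, clip(-11,-17,13)=-11, clip(-9,-17,13)=-9, clip(13,-17,13)=13, clip(-1,-17,13)=-1, clip(-1,-17,13)=-1 -> [13, -11, -9, 13, -1, -1] (max |s|=13)
Stage 6 (AMPLIFY 2): 13*2=26, -11*2=-22, -9*2=-18, 13*2=26, -1*2=-2, -1*2=-2 -> [26, -22, -18, 26, -2, -2] (max |s|=26)
Overall max amplitude: 26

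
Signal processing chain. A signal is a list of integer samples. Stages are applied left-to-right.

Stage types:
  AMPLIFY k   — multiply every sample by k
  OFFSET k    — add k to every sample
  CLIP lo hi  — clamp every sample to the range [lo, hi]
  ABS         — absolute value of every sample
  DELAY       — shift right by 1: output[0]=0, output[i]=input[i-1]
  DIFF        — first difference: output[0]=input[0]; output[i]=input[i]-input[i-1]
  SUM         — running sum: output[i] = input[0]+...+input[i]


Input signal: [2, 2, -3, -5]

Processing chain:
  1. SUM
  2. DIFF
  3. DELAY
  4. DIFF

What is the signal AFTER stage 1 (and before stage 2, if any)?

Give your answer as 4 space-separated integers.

Answer: 2 4 1 -4

Derivation:
Input: [2, 2, -3, -5]
Stage 1 (SUM): sum[0..0]=2, sum[0..1]=4, sum[0..2]=1, sum[0..3]=-4 -> [2, 4, 1, -4]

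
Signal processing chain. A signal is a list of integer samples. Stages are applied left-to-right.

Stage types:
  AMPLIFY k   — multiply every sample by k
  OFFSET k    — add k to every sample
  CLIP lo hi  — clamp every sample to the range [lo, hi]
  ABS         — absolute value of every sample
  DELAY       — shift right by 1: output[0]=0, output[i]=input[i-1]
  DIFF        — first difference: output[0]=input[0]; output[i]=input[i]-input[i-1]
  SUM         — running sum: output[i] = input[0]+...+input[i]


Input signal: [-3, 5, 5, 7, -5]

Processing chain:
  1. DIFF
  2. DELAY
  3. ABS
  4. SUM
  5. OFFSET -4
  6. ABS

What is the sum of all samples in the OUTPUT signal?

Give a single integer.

Input: [-3, 5, 5, 7, -5]
Stage 1 (DIFF): s[0]=-3, 5--3=8, 5-5=0, 7-5=2, -5-7=-12 -> [-3, 8, 0, 2, -12]
Stage 2 (DELAY): [0, -3, 8, 0, 2] = [0, -3, 8, 0, 2] -> [0, -3, 8, 0, 2]
Stage 3 (ABS): |0|=0, |-3|=3, |8|=8, |0|=0, |2|=2 -> [0, 3, 8, 0, 2]
Stage 4 (SUM): sum[0..0]=0, sum[0..1]=3, sum[0..2]=11, sum[0..3]=11, sum[0..4]=13 -> [0, 3, 11, 11, 13]
Stage 5 (OFFSET -4): 0+-4=-4, 3+-4=-1, 11+-4=7, 11+-4=7, 13+-4=9 -> [-4, -1, 7, 7, 9]
Stage 6 (ABS): |-4|=4, |-1|=1, |7|=7, |7|=7, |9|=9 -> [4, 1, 7, 7, 9]
Output sum: 28

Answer: 28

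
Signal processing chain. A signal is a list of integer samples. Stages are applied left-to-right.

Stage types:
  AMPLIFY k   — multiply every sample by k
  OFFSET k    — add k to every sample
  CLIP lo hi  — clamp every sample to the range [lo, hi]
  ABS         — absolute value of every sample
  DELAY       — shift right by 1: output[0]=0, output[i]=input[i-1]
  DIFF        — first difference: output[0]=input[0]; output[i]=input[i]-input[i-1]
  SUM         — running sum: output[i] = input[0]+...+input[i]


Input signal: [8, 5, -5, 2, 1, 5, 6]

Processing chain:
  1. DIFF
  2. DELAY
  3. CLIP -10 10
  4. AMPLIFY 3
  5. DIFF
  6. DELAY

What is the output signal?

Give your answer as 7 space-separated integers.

Input: [8, 5, -5, 2, 1, 5, 6]
Stage 1 (DIFF): s[0]=8, 5-8=-3, -5-5=-10, 2--5=7, 1-2=-1, 5-1=4, 6-5=1 -> [8, -3, -10, 7, -1, 4, 1]
Stage 2 (DELAY): [0, 8, -3, -10, 7, -1, 4] = [0, 8, -3, -10, 7, -1, 4] -> [0, 8, -3, -10, 7, -1, 4]
Stage 3 (CLIP -10 10): clip(0,-10,10)=0, clip(8,-10,10)=8, clip(-3,-10,10)=-3, clip(-10,-10,10)=-10, clip(7,-10,10)=7, clip(-1,-10,10)=-1, clip(4,-10,10)=4 -> [0, 8, -3, -10, 7, -1, 4]
Stage 4 (AMPLIFY 3): 0*3=0, 8*3=24, -3*3=-9, -10*3=-30, 7*3=21, -1*3=-3, 4*3=12 -> [0, 24, -9, -30, 21, -3, 12]
Stage 5 (DIFF): s[0]=0, 24-0=24, -9-24=-33, -30--9=-21, 21--30=51, -3-21=-24, 12--3=15 -> [0, 24, -33, -21, 51, -24, 15]
Stage 6 (DELAY): [0, 0, 24, -33, -21, 51, -24] = [0, 0, 24, -33, -21, 51, -24] -> [0, 0, 24, -33, -21, 51, -24]

Answer: 0 0 24 -33 -21 51 -24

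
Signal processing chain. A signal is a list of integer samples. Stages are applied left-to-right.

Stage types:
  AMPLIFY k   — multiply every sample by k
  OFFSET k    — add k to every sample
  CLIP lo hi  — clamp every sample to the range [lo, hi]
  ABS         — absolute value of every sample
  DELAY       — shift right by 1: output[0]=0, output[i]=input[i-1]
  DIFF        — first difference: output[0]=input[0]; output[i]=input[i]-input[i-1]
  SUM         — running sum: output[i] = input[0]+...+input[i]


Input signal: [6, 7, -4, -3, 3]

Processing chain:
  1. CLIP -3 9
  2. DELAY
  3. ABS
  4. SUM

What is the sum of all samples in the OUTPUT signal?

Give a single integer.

Input: [6, 7, -4, -3, 3]
Stage 1 (CLIP -3 9): clip(6,-3,9)=6, clip(7,-3,9)=7, clip(-4,-3,9)=-3, clip(-3,-3,9)=-3, clip(3,-3,9)=3 -> [6, 7, -3, -3, 3]
Stage 2 (DELAY): [0, 6, 7, -3, -3] = [0, 6, 7, -3, -3] -> [0, 6, 7, -3, -3]
Stage 3 (ABS): |0|=0, |6|=6, |7|=7, |-3|=3, |-3|=3 -> [0, 6, 7, 3, 3]
Stage 4 (SUM): sum[0..0]=0, sum[0..1]=6, sum[0..2]=13, sum[0..3]=16, sum[0..4]=19 -> [0, 6, 13, 16, 19]
Output sum: 54

Answer: 54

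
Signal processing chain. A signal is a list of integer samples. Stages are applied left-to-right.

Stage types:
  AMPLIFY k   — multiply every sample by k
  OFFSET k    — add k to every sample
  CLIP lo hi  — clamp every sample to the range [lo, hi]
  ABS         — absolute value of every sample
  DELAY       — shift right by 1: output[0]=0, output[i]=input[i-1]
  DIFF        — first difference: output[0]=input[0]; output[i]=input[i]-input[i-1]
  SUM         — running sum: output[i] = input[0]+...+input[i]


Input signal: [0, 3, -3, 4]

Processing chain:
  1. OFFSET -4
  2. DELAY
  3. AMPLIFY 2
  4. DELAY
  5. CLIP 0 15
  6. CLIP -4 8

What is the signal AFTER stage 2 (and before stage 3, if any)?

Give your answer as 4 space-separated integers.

Input: [0, 3, -3, 4]
Stage 1 (OFFSET -4): 0+-4=-4, 3+-4=-1, -3+-4=-7, 4+-4=0 -> [-4, -1, -7, 0]
Stage 2 (DELAY): [0, -4, -1, -7] = [0, -4, -1, -7] -> [0, -4, -1, -7]

Answer: 0 -4 -1 -7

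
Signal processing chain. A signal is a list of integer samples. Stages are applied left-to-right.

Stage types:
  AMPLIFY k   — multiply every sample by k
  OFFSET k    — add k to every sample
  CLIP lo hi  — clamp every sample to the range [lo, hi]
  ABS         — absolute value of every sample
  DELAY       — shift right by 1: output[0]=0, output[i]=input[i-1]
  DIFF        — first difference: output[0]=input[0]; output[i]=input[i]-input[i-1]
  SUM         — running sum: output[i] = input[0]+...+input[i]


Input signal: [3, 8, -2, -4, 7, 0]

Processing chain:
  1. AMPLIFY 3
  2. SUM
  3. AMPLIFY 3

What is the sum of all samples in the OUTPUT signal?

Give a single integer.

Input: [3, 8, -2, -4, 7, 0]
Stage 1 (AMPLIFY 3): 3*3=9, 8*3=24, -2*3=-6, -4*3=-12, 7*3=21, 0*3=0 -> [9, 24, -6, -12, 21, 0]
Stage 2 (SUM): sum[0..0]=9, sum[0..1]=33, sum[0..2]=27, sum[0..3]=15, sum[0..4]=36, sum[0..5]=36 -> [9, 33, 27, 15, 36, 36]
Stage 3 (AMPLIFY 3): 9*3=27, 33*3=99, 27*3=81, 15*3=45, 36*3=108, 36*3=108 -> [27, 99, 81, 45, 108, 108]
Output sum: 468

Answer: 468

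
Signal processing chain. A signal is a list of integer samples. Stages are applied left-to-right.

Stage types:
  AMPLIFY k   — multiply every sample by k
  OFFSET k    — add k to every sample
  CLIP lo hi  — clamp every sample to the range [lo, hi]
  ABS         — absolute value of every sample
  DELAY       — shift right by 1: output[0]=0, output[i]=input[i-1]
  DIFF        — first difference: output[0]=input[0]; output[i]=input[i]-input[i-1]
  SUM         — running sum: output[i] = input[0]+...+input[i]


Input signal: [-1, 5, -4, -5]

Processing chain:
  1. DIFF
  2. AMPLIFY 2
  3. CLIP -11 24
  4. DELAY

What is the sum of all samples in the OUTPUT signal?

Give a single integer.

Input: [-1, 5, -4, -5]
Stage 1 (DIFF): s[0]=-1, 5--1=6, -4-5=-9, -5--4=-1 -> [-1, 6, -9, -1]
Stage 2 (AMPLIFY 2): -1*2=-2, 6*2=12, -9*2=-18, -1*2=-2 -> [-2, 12, -18, -2]
Stage 3 (CLIP -11 24): clip(-2,-11,24)=-2, clip(12,-11,24)=12, clip(-18,-11,24)=-11, clip(-2,-11,24)=-2 -> [-2, 12, -11, -2]
Stage 4 (DELAY): [0, -2, 12, -11] = [0, -2, 12, -11] -> [0, -2, 12, -11]
Output sum: -1

Answer: -1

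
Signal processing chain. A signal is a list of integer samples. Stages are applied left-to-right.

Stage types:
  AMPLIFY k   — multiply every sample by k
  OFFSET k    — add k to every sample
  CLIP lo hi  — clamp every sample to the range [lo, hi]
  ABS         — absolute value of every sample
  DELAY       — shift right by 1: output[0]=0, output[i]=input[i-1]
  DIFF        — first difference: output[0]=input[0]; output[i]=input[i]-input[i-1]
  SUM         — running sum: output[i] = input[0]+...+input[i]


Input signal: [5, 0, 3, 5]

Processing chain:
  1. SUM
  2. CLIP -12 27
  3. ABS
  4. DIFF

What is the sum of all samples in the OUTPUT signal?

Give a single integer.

Answer: 13

Derivation:
Input: [5, 0, 3, 5]
Stage 1 (SUM): sum[0..0]=5, sum[0..1]=5, sum[0..2]=8, sum[0..3]=13 -> [5, 5, 8, 13]
Stage 2 (CLIP -12 27): clip(5,-12,27)=5, clip(5,-12,27)=5, clip(8,-12,27)=8, clip(13,-12,27)=13 -> [5, 5, 8, 13]
Stage 3 (ABS): |5|=5, |5|=5, |8|=8, |13|=13 -> [5, 5, 8, 13]
Stage 4 (DIFF): s[0]=5, 5-5=0, 8-5=3, 13-8=5 -> [5, 0, 3, 5]
Output sum: 13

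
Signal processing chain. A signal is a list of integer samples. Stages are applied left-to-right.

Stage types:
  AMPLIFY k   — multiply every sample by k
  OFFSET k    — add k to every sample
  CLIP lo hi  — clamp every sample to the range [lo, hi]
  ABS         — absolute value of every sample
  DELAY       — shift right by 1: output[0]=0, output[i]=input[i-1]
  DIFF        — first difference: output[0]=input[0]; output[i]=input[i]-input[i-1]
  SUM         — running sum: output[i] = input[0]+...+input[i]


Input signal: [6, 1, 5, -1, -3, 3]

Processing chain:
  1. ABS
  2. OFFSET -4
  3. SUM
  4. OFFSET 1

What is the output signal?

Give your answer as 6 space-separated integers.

Answer: 3 0 1 -2 -3 -4

Derivation:
Input: [6, 1, 5, -1, -3, 3]
Stage 1 (ABS): |6|=6, |1|=1, |5|=5, |-1|=1, |-3|=3, |3|=3 -> [6, 1, 5, 1, 3, 3]
Stage 2 (OFFSET -4): 6+-4=2, 1+-4=-3, 5+-4=1, 1+-4=-3, 3+-4=-1, 3+-4=-1 -> [2, -3, 1, -3, -1, -1]
Stage 3 (SUM): sum[0..0]=2, sum[0..1]=-1, sum[0..2]=0, sum[0..3]=-3, sum[0..4]=-4, sum[0..5]=-5 -> [2, -1, 0, -3, -4, -5]
Stage 4 (OFFSET 1): 2+1=3, -1+1=0, 0+1=1, -3+1=-2, -4+1=-3, -5+1=-4 -> [3, 0, 1, -2, -3, -4]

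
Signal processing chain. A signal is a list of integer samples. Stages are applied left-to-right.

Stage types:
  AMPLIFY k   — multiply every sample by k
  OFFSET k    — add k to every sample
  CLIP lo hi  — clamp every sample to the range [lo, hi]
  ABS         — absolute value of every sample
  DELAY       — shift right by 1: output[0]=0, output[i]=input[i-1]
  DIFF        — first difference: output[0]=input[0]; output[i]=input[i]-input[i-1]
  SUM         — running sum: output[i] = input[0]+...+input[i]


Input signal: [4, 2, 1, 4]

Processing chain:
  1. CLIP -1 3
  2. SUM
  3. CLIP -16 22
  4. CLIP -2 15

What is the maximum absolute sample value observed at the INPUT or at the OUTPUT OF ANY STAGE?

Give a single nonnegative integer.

Input: [4, 2, 1, 4] (max |s|=4)
Stage 1 (CLIP -1 3): clip(4,-1,3)=3, clip(2,-1,3)=2, clip(1,-1,3)=1, clip(4,-1,3)=3 -> [3, 2, 1, 3] (max |s|=3)
Stage 2 (SUM): sum[0..0]=3, sum[0..1]=5, sum[0..2]=6, sum[0..3]=9 -> [3, 5, 6, 9] (max |s|=9)
Stage 3 (CLIP -16 22): clip(3,-16,22)=3, clip(5,-16,22)=5, clip(6,-16,22)=6, clip(9,-16,22)=9 -> [3, 5, 6, 9] (max |s|=9)
Stage 4 (CLIP -2 15): clip(3,-2,15)=3, clip(5,-2,15)=5, clip(6,-2,15)=6, clip(9,-2,15)=9 -> [3, 5, 6, 9] (max |s|=9)
Overall max amplitude: 9

Answer: 9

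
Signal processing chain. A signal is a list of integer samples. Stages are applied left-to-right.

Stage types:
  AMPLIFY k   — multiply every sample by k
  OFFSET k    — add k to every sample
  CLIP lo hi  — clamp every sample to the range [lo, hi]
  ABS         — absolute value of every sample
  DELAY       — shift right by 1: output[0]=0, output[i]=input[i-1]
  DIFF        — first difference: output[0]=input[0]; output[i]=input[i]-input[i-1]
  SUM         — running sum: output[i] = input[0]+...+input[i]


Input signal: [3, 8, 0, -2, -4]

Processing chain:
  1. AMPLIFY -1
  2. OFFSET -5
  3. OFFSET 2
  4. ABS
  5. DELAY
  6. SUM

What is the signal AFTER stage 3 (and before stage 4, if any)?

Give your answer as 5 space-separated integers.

Input: [3, 8, 0, -2, -4]
Stage 1 (AMPLIFY -1): 3*-1=-3, 8*-1=-8, 0*-1=0, -2*-1=2, -4*-1=4 -> [-3, -8, 0, 2, 4]
Stage 2 (OFFSET -5): -3+-5=-8, -8+-5=-13, 0+-5=-5, 2+-5=-3, 4+-5=-1 -> [-8, -13, -5, -3, -1]
Stage 3 (OFFSET 2): -8+2=-6, -13+2=-11, -5+2=-3, -3+2=-1, -1+2=1 -> [-6, -11, -3, -1, 1]

Answer: -6 -11 -3 -1 1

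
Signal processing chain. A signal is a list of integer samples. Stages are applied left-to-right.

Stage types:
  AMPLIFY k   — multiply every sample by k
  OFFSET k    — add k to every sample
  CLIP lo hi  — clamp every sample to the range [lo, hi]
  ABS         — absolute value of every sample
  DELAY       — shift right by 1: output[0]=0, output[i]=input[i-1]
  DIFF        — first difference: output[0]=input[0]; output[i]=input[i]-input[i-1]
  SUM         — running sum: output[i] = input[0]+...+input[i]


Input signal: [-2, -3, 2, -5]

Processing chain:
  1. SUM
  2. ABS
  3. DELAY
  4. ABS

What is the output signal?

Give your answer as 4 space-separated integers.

Input: [-2, -3, 2, -5]
Stage 1 (SUM): sum[0..0]=-2, sum[0..1]=-5, sum[0..2]=-3, sum[0..3]=-8 -> [-2, -5, -3, -8]
Stage 2 (ABS): |-2|=2, |-5|=5, |-3|=3, |-8|=8 -> [2, 5, 3, 8]
Stage 3 (DELAY): [0, 2, 5, 3] = [0, 2, 5, 3] -> [0, 2, 5, 3]
Stage 4 (ABS): |0|=0, |2|=2, |5|=5, |3|=3 -> [0, 2, 5, 3]

Answer: 0 2 5 3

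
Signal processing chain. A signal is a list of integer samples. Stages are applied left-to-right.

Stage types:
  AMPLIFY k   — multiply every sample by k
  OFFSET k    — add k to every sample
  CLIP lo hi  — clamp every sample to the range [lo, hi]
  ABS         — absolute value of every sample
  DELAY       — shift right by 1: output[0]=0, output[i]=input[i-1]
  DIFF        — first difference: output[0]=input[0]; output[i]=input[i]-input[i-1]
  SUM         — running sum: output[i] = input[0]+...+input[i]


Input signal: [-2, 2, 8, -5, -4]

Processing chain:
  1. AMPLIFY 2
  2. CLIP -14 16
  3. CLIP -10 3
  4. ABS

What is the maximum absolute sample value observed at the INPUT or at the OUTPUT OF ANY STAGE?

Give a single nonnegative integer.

Input: [-2, 2, 8, -5, -4] (max |s|=8)
Stage 1 (AMPLIFY 2): -2*2=-4, 2*2=4, 8*2=16, -5*2=-10, -4*2=-8 -> [-4, 4, 16, -10, -8] (max |s|=16)
Stage 2 (CLIP -14 16): clip(-4,-14,16)=-4, clip(4,-14,16)=4, clip(16,-14,16)=16, clip(-10,-14,16)=-10, clip(-8,-14,16)=-8 -> [-4, 4, 16, -10, -8] (max |s|=16)
Stage 3 (CLIP -10 3): clip(-4,-10,3)=-4, clip(4,-10,3)=3, clip(16,-10,3)=3, clip(-10,-10,3)=-10, clip(-8,-10,3)=-8 -> [-4, 3, 3, -10, -8] (max |s|=10)
Stage 4 (ABS): |-4|=4, |3|=3, |3|=3, |-10|=10, |-8|=8 -> [4, 3, 3, 10, 8] (max |s|=10)
Overall max amplitude: 16

Answer: 16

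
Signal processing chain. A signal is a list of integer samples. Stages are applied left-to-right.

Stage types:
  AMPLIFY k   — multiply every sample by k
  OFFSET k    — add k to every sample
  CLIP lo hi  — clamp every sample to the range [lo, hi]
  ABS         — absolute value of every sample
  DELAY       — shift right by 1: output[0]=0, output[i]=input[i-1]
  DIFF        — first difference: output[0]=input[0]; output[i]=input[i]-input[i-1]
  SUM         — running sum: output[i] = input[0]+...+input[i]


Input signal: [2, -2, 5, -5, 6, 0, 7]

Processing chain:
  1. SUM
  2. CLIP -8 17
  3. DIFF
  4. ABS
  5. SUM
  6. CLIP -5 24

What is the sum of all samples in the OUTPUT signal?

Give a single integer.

Input: [2, -2, 5, -5, 6, 0, 7]
Stage 1 (SUM): sum[0..0]=2, sum[0..1]=0, sum[0..2]=5, sum[0..3]=0, sum[0..4]=6, sum[0..5]=6, sum[0..6]=13 -> [2, 0, 5, 0, 6, 6, 13]
Stage 2 (CLIP -8 17): clip(2,-8,17)=2, clip(0,-8,17)=0, clip(5,-8,17)=5, clip(0,-8,17)=0, clip(6,-8,17)=6, clip(6,-8,17)=6, clip(13,-8,17)=13 -> [2, 0, 5, 0, 6, 6, 13]
Stage 3 (DIFF): s[0]=2, 0-2=-2, 5-0=5, 0-5=-5, 6-0=6, 6-6=0, 13-6=7 -> [2, -2, 5, -5, 6, 0, 7]
Stage 4 (ABS): |2|=2, |-2|=2, |5|=5, |-5|=5, |6|=6, |0|=0, |7|=7 -> [2, 2, 5, 5, 6, 0, 7]
Stage 5 (SUM): sum[0..0]=2, sum[0..1]=4, sum[0..2]=9, sum[0..3]=14, sum[0..4]=20, sum[0..5]=20, sum[0..6]=27 -> [2, 4, 9, 14, 20, 20, 27]
Stage 6 (CLIP -5 24): clip(2,-5,24)=2, clip(4,-5,24)=4, clip(9,-5,24)=9, clip(14,-5,24)=14, clip(20,-5,24)=20, clip(20,-5,24)=20, clip(27,-5,24)=24 -> [2, 4, 9, 14, 20, 20, 24]
Output sum: 93

Answer: 93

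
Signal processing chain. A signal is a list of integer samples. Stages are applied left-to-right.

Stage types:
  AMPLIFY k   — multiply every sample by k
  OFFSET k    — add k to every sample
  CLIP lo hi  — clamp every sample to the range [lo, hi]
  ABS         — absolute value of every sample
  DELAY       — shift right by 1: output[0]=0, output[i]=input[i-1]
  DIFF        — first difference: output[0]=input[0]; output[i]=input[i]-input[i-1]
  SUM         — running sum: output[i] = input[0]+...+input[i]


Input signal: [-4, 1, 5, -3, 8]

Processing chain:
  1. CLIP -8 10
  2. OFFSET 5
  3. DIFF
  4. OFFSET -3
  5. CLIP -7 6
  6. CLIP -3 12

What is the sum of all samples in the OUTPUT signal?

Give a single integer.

Input: [-4, 1, 5, -3, 8]
Stage 1 (CLIP -8 10): clip(-4,-8,10)=-4, clip(1,-8,10)=1, clip(5,-8,10)=5, clip(-3,-8,10)=-3, clip(8,-8,10)=8 -> [-4, 1, 5, -3, 8]
Stage 2 (OFFSET 5): -4+5=1, 1+5=6, 5+5=10, -3+5=2, 8+5=13 -> [1, 6, 10, 2, 13]
Stage 3 (DIFF): s[0]=1, 6-1=5, 10-6=4, 2-10=-8, 13-2=11 -> [1, 5, 4, -8, 11]
Stage 4 (OFFSET -3): 1+-3=-2, 5+-3=2, 4+-3=1, -8+-3=-11, 11+-3=8 -> [-2, 2, 1, -11, 8]
Stage 5 (CLIP -7 6): clip(-2,-7,6)=-2, clip(2,-7,6)=2, clip(1,-7,6)=1, clip(-11,-7,6)=-7, clip(8,-7,6)=6 -> [-2, 2, 1, -7, 6]
Stage 6 (CLIP -3 12): clip(-2,-3,12)=-2, clip(2,-3,12)=2, clip(1,-3,12)=1, clip(-7,-3,12)=-3, clip(6,-3,12)=6 -> [-2, 2, 1, -3, 6]
Output sum: 4

Answer: 4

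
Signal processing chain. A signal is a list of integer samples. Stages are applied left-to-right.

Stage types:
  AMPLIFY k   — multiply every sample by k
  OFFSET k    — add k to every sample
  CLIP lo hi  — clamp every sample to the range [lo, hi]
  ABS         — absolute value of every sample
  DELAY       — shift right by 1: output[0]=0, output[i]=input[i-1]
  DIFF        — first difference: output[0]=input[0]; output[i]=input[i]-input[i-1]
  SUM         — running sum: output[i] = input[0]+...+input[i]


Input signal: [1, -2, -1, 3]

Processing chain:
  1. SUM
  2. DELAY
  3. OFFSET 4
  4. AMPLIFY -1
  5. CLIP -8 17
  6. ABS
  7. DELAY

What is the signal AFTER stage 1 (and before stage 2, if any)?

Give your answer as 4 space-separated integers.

Input: [1, -2, -1, 3]
Stage 1 (SUM): sum[0..0]=1, sum[0..1]=-1, sum[0..2]=-2, sum[0..3]=1 -> [1, -1, -2, 1]

Answer: 1 -1 -2 1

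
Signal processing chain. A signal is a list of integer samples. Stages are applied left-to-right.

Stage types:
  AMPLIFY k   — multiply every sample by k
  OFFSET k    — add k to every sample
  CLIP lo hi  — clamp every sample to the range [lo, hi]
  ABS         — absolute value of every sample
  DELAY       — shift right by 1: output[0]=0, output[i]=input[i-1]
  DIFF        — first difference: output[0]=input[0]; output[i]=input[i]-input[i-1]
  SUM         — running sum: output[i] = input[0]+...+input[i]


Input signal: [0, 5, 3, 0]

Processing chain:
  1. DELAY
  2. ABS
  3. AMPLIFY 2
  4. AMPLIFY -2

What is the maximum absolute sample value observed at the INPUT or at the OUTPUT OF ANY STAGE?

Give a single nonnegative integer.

Input: [0, 5, 3, 0] (max |s|=5)
Stage 1 (DELAY): [0, 0, 5, 3] = [0, 0, 5, 3] -> [0, 0, 5, 3] (max |s|=5)
Stage 2 (ABS): |0|=0, |0|=0, |5|=5, |3|=3 -> [0, 0, 5, 3] (max |s|=5)
Stage 3 (AMPLIFY 2): 0*2=0, 0*2=0, 5*2=10, 3*2=6 -> [0, 0, 10, 6] (max |s|=10)
Stage 4 (AMPLIFY -2): 0*-2=0, 0*-2=0, 10*-2=-20, 6*-2=-12 -> [0, 0, -20, -12] (max |s|=20)
Overall max amplitude: 20

Answer: 20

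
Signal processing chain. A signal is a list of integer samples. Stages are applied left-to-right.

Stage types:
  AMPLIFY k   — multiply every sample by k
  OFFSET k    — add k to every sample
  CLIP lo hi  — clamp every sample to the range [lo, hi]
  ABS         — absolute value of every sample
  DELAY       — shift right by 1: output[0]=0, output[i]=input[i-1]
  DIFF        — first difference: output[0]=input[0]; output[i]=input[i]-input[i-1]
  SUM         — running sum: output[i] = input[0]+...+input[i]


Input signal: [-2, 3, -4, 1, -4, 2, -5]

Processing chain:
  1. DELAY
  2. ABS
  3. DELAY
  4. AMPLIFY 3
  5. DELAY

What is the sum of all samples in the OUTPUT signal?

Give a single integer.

Answer: 30

Derivation:
Input: [-2, 3, -4, 1, -4, 2, -5]
Stage 1 (DELAY): [0, -2, 3, -4, 1, -4, 2] = [0, -2, 3, -4, 1, -4, 2] -> [0, -2, 3, -4, 1, -4, 2]
Stage 2 (ABS): |0|=0, |-2|=2, |3|=3, |-4|=4, |1|=1, |-4|=4, |2|=2 -> [0, 2, 3, 4, 1, 4, 2]
Stage 3 (DELAY): [0, 0, 2, 3, 4, 1, 4] = [0, 0, 2, 3, 4, 1, 4] -> [0, 0, 2, 3, 4, 1, 4]
Stage 4 (AMPLIFY 3): 0*3=0, 0*3=0, 2*3=6, 3*3=9, 4*3=12, 1*3=3, 4*3=12 -> [0, 0, 6, 9, 12, 3, 12]
Stage 5 (DELAY): [0, 0, 0, 6, 9, 12, 3] = [0, 0, 0, 6, 9, 12, 3] -> [0, 0, 0, 6, 9, 12, 3]
Output sum: 30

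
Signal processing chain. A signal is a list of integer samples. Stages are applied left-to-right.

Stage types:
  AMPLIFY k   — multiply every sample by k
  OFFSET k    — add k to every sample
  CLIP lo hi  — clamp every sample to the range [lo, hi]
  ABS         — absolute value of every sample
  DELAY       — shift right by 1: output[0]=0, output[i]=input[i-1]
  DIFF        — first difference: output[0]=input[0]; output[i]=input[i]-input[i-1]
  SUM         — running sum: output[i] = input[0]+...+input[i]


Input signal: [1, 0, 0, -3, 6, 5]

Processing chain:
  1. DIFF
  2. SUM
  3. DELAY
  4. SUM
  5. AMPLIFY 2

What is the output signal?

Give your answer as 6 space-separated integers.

Input: [1, 0, 0, -3, 6, 5]
Stage 1 (DIFF): s[0]=1, 0-1=-1, 0-0=0, -3-0=-3, 6--3=9, 5-6=-1 -> [1, -1, 0, -3, 9, -1]
Stage 2 (SUM): sum[0..0]=1, sum[0..1]=0, sum[0..2]=0, sum[0..3]=-3, sum[0..4]=6, sum[0..5]=5 -> [1, 0, 0, -3, 6, 5]
Stage 3 (DELAY): [0, 1, 0, 0, -3, 6] = [0, 1, 0, 0, -3, 6] -> [0, 1, 0, 0, -3, 6]
Stage 4 (SUM): sum[0..0]=0, sum[0..1]=1, sum[0..2]=1, sum[0..3]=1, sum[0..4]=-2, sum[0..5]=4 -> [0, 1, 1, 1, -2, 4]
Stage 5 (AMPLIFY 2): 0*2=0, 1*2=2, 1*2=2, 1*2=2, -2*2=-4, 4*2=8 -> [0, 2, 2, 2, -4, 8]

Answer: 0 2 2 2 -4 8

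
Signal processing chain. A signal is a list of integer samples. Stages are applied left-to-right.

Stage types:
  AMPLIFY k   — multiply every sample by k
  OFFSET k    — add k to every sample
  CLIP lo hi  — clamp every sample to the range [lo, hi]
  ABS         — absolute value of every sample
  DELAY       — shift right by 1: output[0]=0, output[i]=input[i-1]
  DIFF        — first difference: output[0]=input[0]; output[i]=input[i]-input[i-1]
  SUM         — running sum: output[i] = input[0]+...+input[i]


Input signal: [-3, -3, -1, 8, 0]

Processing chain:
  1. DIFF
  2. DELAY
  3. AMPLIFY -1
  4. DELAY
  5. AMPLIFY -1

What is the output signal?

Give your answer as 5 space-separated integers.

Input: [-3, -3, -1, 8, 0]
Stage 1 (DIFF): s[0]=-3, -3--3=0, -1--3=2, 8--1=9, 0-8=-8 -> [-3, 0, 2, 9, -8]
Stage 2 (DELAY): [0, -3, 0, 2, 9] = [0, -3, 0, 2, 9] -> [0, -3, 0, 2, 9]
Stage 3 (AMPLIFY -1): 0*-1=0, -3*-1=3, 0*-1=0, 2*-1=-2, 9*-1=-9 -> [0, 3, 0, -2, -9]
Stage 4 (DELAY): [0, 0, 3, 0, -2] = [0, 0, 3, 0, -2] -> [0, 0, 3, 0, -2]
Stage 5 (AMPLIFY -1): 0*-1=0, 0*-1=0, 3*-1=-3, 0*-1=0, -2*-1=2 -> [0, 0, -3, 0, 2]

Answer: 0 0 -3 0 2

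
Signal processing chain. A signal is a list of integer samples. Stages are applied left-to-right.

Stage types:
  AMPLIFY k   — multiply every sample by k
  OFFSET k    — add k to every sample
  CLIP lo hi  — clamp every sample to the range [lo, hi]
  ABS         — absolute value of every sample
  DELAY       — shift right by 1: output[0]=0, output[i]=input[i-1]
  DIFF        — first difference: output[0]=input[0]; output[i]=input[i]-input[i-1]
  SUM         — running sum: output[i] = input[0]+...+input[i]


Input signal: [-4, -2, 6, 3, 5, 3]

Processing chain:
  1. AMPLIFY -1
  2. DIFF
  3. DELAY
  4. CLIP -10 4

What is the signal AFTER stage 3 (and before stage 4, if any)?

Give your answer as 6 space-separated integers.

Input: [-4, -2, 6, 3, 5, 3]
Stage 1 (AMPLIFY -1): -4*-1=4, -2*-1=2, 6*-1=-6, 3*-1=-3, 5*-1=-5, 3*-1=-3 -> [4, 2, -6, -3, -5, -3]
Stage 2 (DIFF): s[0]=4, 2-4=-2, -6-2=-8, -3--6=3, -5--3=-2, -3--5=2 -> [4, -2, -8, 3, -2, 2]
Stage 3 (DELAY): [0, 4, -2, -8, 3, -2] = [0, 4, -2, -8, 3, -2] -> [0, 4, -2, -8, 3, -2]

Answer: 0 4 -2 -8 3 -2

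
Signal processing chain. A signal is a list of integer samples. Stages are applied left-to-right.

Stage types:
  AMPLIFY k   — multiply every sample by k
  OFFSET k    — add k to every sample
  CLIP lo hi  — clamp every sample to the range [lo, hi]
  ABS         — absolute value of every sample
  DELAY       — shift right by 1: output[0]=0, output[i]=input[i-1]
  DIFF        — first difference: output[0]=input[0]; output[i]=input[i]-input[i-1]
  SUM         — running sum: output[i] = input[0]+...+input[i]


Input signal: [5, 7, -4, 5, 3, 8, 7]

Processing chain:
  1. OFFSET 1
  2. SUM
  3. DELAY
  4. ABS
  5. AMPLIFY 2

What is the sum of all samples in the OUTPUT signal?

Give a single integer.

Answer: 198

Derivation:
Input: [5, 7, -4, 5, 3, 8, 7]
Stage 1 (OFFSET 1): 5+1=6, 7+1=8, -4+1=-3, 5+1=6, 3+1=4, 8+1=9, 7+1=8 -> [6, 8, -3, 6, 4, 9, 8]
Stage 2 (SUM): sum[0..0]=6, sum[0..1]=14, sum[0..2]=11, sum[0..3]=17, sum[0..4]=21, sum[0..5]=30, sum[0..6]=38 -> [6, 14, 11, 17, 21, 30, 38]
Stage 3 (DELAY): [0, 6, 14, 11, 17, 21, 30] = [0, 6, 14, 11, 17, 21, 30] -> [0, 6, 14, 11, 17, 21, 30]
Stage 4 (ABS): |0|=0, |6|=6, |14|=14, |11|=11, |17|=17, |21|=21, |30|=30 -> [0, 6, 14, 11, 17, 21, 30]
Stage 5 (AMPLIFY 2): 0*2=0, 6*2=12, 14*2=28, 11*2=22, 17*2=34, 21*2=42, 30*2=60 -> [0, 12, 28, 22, 34, 42, 60]
Output sum: 198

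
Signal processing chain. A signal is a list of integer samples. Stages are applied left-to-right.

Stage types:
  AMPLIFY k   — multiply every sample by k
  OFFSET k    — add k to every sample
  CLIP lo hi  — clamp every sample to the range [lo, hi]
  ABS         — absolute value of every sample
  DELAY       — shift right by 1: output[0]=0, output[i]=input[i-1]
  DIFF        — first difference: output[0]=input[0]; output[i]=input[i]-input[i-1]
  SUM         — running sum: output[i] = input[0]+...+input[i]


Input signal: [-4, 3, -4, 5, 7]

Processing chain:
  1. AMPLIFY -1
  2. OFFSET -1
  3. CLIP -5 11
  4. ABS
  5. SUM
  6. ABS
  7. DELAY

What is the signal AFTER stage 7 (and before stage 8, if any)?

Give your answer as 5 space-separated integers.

Answer: 0 3 7 10 15

Derivation:
Input: [-4, 3, -4, 5, 7]
Stage 1 (AMPLIFY -1): -4*-1=4, 3*-1=-3, -4*-1=4, 5*-1=-5, 7*-1=-7 -> [4, -3, 4, -5, -7]
Stage 2 (OFFSET -1): 4+-1=3, -3+-1=-4, 4+-1=3, -5+-1=-6, -7+-1=-8 -> [3, -4, 3, -6, -8]
Stage 3 (CLIP -5 11): clip(3,-5,11)=3, clip(-4,-5,11)=-4, clip(3,-5,11)=3, clip(-6,-5,11)=-5, clip(-8,-5,11)=-5 -> [3, -4, 3, -5, -5]
Stage 4 (ABS): |3|=3, |-4|=4, |3|=3, |-5|=5, |-5|=5 -> [3, 4, 3, 5, 5]
Stage 5 (SUM): sum[0..0]=3, sum[0..1]=7, sum[0..2]=10, sum[0..3]=15, sum[0..4]=20 -> [3, 7, 10, 15, 20]
Stage 6 (ABS): |3|=3, |7|=7, |10|=10, |15|=15, |20|=20 -> [3, 7, 10, 15, 20]
Stage 7 (DELAY): [0, 3, 7, 10, 15] = [0, 3, 7, 10, 15] -> [0, 3, 7, 10, 15]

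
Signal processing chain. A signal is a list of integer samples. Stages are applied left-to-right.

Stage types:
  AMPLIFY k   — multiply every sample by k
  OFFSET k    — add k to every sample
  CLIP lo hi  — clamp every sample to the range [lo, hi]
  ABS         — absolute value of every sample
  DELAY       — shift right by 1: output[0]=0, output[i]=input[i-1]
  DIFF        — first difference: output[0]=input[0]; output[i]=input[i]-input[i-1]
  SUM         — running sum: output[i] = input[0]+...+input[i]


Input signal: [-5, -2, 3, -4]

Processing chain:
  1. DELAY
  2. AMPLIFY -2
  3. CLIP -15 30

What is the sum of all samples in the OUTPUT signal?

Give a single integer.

Input: [-5, -2, 3, -4]
Stage 1 (DELAY): [0, -5, -2, 3] = [0, -5, -2, 3] -> [0, -5, -2, 3]
Stage 2 (AMPLIFY -2): 0*-2=0, -5*-2=10, -2*-2=4, 3*-2=-6 -> [0, 10, 4, -6]
Stage 3 (CLIP -15 30): clip(0,-15,30)=0, clip(10,-15,30)=10, clip(4,-15,30)=4, clip(-6,-15,30)=-6 -> [0, 10, 4, -6]
Output sum: 8

Answer: 8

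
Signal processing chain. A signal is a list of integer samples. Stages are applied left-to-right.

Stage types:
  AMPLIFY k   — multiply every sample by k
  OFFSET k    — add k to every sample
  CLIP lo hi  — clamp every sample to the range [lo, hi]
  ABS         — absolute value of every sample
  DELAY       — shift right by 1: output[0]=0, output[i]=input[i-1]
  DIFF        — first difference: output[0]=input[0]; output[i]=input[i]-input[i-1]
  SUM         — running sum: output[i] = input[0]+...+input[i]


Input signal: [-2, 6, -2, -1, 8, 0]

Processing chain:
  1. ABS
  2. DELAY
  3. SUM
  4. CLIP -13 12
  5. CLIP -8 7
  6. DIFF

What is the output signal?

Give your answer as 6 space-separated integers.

Input: [-2, 6, -2, -1, 8, 0]
Stage 1 (ABS): |-2|=2, |6|=6, |-2|=2, |-1|=1, |8|=8, |0|=0 -> [2, 6, 2, 1, 8, 0]
Stage 2 (DELAY): [0, 2, 6, 2, 1, 8] = [0, 2, 6, 2, 1, 8] -> [0, 2, 6, 2, 1, 8]
Stage 3 (SUM): sum[0..0]=0, sum[0..1]=2, sum[0..2]=8, sum[0..3]=10, sum[0..4]=11, sum[0..5]=19 -> [0, 2, 8, 10, 11, 19]
Stage 4 (CLIP -13 12): clip(0,-13,12)=0, clip(2,-13,12)=2, clip(8,-13,12)=8, clip(10,-13,12)=10, clip(11,-13,12)=11, clip(19,-13,12)=12 -> [0, 2, 8, 10, 11, 12]
Stage 5 (CLIP -8 7): clip(0,-8,7)=0, clip(2,-8,7)=2, clip(8,-8,7)=7, clip(10,-8,7)=7, clip(11,-8,7)=7, clip(12,-8,7)=7 -> [0, 2, 7, 7, 7, 7]
Stage 6 (DIFF): s[0]=0, 2-0=2, 7-2=5, 7-7=0, 7-7=0, 7-7=0 -> [0, 2, 5, 0, 0, 0]

Answer: 0 2 5 0 0 0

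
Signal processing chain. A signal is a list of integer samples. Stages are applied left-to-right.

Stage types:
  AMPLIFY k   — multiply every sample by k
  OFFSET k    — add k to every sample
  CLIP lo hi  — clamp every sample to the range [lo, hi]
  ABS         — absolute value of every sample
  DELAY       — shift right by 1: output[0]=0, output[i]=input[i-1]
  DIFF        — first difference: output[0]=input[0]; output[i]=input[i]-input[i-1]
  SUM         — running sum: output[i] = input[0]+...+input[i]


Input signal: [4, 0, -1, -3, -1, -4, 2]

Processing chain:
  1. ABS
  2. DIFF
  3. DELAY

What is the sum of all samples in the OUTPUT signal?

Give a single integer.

Input: [4, 0, -1, -3, -1, -4, 2]
Stage 1 (ABS): |4|=4, |0|=0, |-1|=1, |-3|=3, |-1|=1, |-4|=4, |2|=2 -> [4, 0, 1, 3, 1, 4, 2]
Stage 2 (DIFF): s[0]=4, 0-4=-4, 1-0=1, 3-1=2, 1-3=-2, 4-1=3, 2-4=-2 -> [4, -4, 1, 2, -2, 3, -2]
Stage 3 (DELAY): [0, 4, -4, 1, 2, -2, 3] = [0, 4, -4, 1, 2, -2, 3] -> [0, 4, -4, 1, 2, -2, 3]
Output sum: 4

Answer: 4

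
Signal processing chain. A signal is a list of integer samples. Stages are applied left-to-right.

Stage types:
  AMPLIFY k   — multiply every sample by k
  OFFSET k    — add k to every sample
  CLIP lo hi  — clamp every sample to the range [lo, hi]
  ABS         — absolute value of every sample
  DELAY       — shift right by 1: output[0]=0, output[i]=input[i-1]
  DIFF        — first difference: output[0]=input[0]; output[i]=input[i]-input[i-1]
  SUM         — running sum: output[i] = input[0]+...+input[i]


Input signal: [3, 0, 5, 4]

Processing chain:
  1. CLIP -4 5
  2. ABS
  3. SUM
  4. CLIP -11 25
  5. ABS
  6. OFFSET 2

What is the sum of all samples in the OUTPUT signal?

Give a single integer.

Answer: 34

Derivation:
Input: [3, 0, 5, 4]
Stage 1 (CLIP -4 5): clip(3,-4,5)=3, clip(0,-4,5)=0, clip(5,-4,5)=5, clip(4,-4,5)=4 -> [3, 0, 5, 4]
Stage 2 (ABS): |3|=3, |0|=0, |5|=5, |4|=4 -> [3, 0, 5, 4]
Stage 3 (SUM): sum[0..0]=3, sum[0..1]=3, sum[0..2]=8, sum[0..3]=12 -> [3, 3, 8, 12]
Stage 4 (CLIP -11 25): clip(3,-11,25)=3, clip(3,-11,25)=3, clip(8,-11,25)=8, clip(12,-11,25)=12 -> [3, 3, 8, 12]
Stage 5 (ABS): |3|=3, |3|=3, |8|=8, |12|=12 -> [3, 3, 8, 12]
Stage 6 (OFFSET 2): 3+2=5, 3+2=5, 8+2=10, 12+2=14 -> [5, 5, 10, 14]
Output sum: 34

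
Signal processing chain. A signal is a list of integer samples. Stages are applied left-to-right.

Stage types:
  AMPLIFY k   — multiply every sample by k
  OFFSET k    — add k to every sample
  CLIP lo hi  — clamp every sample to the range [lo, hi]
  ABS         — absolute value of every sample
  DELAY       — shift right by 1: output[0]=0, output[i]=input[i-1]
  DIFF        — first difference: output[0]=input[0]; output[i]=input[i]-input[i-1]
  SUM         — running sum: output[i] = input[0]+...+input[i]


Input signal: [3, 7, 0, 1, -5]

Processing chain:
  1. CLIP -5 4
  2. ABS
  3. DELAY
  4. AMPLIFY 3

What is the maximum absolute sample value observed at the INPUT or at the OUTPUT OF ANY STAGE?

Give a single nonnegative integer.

Answer: 12

Derivation:
Input: [3, 7, 0, 1, -5] (max |s|=7)
Stage 1 (CLIP -5 4): clip(3,-5,4)=3, clip(7,-5,4)=4, clip(0,-5,4)=0, clip(1,-5,4)=1, clip(-5,-5,4)=-5 -> [3, 4, 0, 1, -5] (max |s|=5)
Stage 2 (ABS): |3|=3, |4|=4, |0|=0, |1|=1, |-5|=5 -> [3, 4, 0, 1, 5] (max |s|=5)
Stage 3 (DELAY): [0, 3, 4, 0, 1] = [0, 3, 4, 0, 1] -> [0, 3, 4, 0, 1] (max |s|=4)
Stage 4 (AMPLIFY 3): 0*3=0, 3*3=9, 4*3=12, 0*3=0, 1*3=3 -> [0, 9, 12, 0, 3] (max |s|=12)
Overall max amplitude: 12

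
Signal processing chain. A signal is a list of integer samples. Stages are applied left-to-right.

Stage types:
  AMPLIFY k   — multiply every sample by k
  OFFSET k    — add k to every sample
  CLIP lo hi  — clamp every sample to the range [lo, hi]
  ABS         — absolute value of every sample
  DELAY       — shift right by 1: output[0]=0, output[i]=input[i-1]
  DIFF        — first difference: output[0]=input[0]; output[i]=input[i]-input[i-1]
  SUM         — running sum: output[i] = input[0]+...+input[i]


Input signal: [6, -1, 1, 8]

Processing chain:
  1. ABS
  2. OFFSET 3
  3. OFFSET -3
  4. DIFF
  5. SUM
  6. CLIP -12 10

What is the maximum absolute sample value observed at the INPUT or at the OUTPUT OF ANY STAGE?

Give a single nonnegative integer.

Input: [6, -1, 1, 8] (max |s|=8)
Stage 1 (ABS): |6|=6, |-1|=1, |1|=1, |8|=8 -> [6, 1, 1, 8] (max |s|=8)
Stage 2 (OFFSET 3): 6+3=9, 1+3=4, 1+3=4, 8+3=11 -> [9, 4, 4, 11] (max |s|=11)
Stage 3 (OFFSET -3): 9+-3=6, 4+-3=1, 4+-3=1, 11+-3=8 -> [6, 1, 1, 8] (max |s|=8)
Stage 4 (DIFF): s[0]=6, 1-6=-5, 1-1=0, 8-1=7 -> [6, -5, 0, 7] (max |s|=7)
Stage 5 (SUM): sum[0..0]=6, sum[0..1]=1, sum[0..2]=1, sum[0..3]=8 -> [6, 1, 1, 8] (max |s|=8)
Stage 6 (CLIP -12 10): clip(6,-12,10)=6, clip(1,-12,10)=1, clip(1,-12,10)=1, clip(8,-12,10)=8 -> [6, 1, 1, 8] (max |s|=8)
Overall max amplitude: 11

Answer: 11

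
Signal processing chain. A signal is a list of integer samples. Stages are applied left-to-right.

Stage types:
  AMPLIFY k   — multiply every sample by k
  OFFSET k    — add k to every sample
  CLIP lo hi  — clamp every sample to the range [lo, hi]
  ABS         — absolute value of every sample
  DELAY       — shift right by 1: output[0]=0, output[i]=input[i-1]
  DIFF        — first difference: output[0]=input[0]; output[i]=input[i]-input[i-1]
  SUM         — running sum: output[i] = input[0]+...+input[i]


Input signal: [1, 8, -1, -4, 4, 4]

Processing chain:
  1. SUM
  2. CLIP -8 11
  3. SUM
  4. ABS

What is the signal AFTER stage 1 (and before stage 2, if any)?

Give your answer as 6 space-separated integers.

Input: [1, 8, -1, -4, 4, 4]
Stage 1 (SUM): sum[0..0]=1, sum[0..1]=9, sum[0..2]=8, sum[0..3]=4, sum[0..4]=8, sum[0..5]=12 -> [1, 9, 8, 4, 8, 12]

Answer: 1 9 8 4 8 12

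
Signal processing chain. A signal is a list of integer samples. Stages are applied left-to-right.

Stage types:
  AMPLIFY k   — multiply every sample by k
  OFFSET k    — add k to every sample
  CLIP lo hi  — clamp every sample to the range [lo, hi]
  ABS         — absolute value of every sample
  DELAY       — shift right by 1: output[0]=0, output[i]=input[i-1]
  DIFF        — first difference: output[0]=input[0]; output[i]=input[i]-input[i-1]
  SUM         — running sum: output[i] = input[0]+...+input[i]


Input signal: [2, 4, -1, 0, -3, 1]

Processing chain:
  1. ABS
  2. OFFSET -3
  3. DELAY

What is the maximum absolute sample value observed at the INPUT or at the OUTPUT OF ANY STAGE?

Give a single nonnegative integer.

Answer: 4

Derivation:
Input: [2, 4, -1, 0, -3, 1] (max |s|=4)
Stage 1 (ABS): |2|=2, |4|=4, |-1|=1, |0|=0, |-3|=3, |1|=1 -> [2, 4, 1, 0, 3, 1] (max |s|=4)
Stage 2 (OFFSET -3): 2+-3=-1, 4+-3=1, 1+-3=-2, 0+-3=-3, 3+-3=0, 1+-3=-2 -> [-1, 1, -2, -3, 0, -2] (max |s|=3)
Stage 3 (DELAY): [0, -1, 1, -2, -3, 0] = [0, -1, 1, -2, -3, 0] -> [0, -1, 1, -2, -3, 0] (max |s|=3)
Overall max amplitude: 4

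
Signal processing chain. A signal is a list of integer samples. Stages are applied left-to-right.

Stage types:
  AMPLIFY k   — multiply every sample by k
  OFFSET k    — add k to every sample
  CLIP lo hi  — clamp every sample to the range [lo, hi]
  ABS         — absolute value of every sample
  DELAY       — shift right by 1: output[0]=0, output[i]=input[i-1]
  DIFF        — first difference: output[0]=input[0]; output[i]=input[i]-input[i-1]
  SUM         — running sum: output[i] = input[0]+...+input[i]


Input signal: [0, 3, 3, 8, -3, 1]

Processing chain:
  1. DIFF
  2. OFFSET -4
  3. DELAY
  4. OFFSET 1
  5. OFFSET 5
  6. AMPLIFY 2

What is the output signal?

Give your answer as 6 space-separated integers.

Input: [0, 3, 3, 8, -3, 1]
Stage 1 (DIFF): s[0]=0, 3-0=3, 3-3=0, 8-3=5, -3-8=-11, 1--3=4 -> [0, 3, 0, 5, -11, 4]
Stage 2 (OFFSET -4): 0+-4=-4, 3+-4=-1, 0+-4=-4, 5+-4=1, -11+-4=-15, 4+-4=0 -> [-4, -1, -4, 1, -15, 0]
Stage 3 (DELAY): [0, -4, -1, -4, 1, -15] = [0, -4, -1, -4, 1, -15] -> [0, -4, -1, -4, 1, -15]
Stage 4 (OFFSET 1): 0+1=1, -4+1=-3, -1+1=0, -4+1=-3, 1+1=2, -15+1=-14 -> [1, -3, 0, -3, 2, -14]
Stage 5 (OFFSET 5): 1+5=6, -3+5=2, 0+5=5, -3+5=2, 2+5=7, -14+5=-9 -> [6, 2, 5, 2, 7, -9]
Stage 6 (AMPLIFY 2): 6*2=12, 2*2=4, 5*2=10, 2*2=4, 7*2=14, -9*2=-18 -> [12, 4, 10, 4, 14, -18]

Answer: 12 4 10 4 14 -18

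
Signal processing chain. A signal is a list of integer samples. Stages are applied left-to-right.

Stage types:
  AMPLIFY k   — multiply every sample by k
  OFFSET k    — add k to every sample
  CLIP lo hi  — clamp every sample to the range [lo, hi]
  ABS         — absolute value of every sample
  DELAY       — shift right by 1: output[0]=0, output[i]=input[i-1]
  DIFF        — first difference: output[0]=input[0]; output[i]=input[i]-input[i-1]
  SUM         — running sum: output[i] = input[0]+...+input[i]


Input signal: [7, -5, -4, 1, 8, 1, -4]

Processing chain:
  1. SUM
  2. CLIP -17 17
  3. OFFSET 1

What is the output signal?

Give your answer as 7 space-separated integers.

Answer: 8 3 -1 0 8 9 5

Derivation:
Input: [7, -5, -4, 1, 8, 1, -4]
Stage 1 (SUM): sum[0..0]=7, sum[0..1]=2, sum[0..2]=-2, sum[0..3]=-1, sum[0..4]=7, sum[0..5]=8, sum[0..6]=4 -> [7, 2, -2, -1, 7, 8, 4]
Stage 2 (CLIP -17 17): clip(7,-17,17)=7, clip(2,-17,17)=2, clip(-2,-17,17)=-2, clip(-1,-17,17)=-1, clip(7,-17,17)=7, clip(8,-17,17)=8, clip(4,-17,17)=4 -> [7, 2, -2, -1, 7, 8, 4]
Stage 3 (OFFSET 1): 7+1=8, 2+1=3, -2+1=-1, -1+1=0, 7+1=8, 8+1=9, 4+1=5 -> [8, 3, -1, 0, 8, 9, 5]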